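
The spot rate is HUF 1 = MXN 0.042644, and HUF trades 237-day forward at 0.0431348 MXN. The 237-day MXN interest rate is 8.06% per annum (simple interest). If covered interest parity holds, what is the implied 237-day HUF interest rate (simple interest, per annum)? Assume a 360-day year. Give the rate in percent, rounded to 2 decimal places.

6.24%

T = 237/360 years.
F/S = 0.0431348/0.042644 = 1.0115092 = (growth of MXN) / (growth of HUF).
MXN growth factor: 1 + 0.0806×237/360 = 1.0530617.
Hence g_HUF = 1.0410797.
(1.0410797 − 1)/T = 0.062400, i.e. 6.24%.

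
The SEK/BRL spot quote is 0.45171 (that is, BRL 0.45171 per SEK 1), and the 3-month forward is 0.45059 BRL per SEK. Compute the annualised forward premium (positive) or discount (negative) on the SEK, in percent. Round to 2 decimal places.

T = 3/12 years.
Period premium: (0.45059 − 0.45171)/0.45171 = -0.0024795.
Annualise by dividing by T: -0.0024795 / (3/12) = -0.009918 → -0.99%.

-0.99%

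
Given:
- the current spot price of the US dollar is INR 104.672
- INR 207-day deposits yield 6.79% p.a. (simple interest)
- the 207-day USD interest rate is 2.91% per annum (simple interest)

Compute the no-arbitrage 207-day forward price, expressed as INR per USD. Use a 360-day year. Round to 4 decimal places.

106.9688

T = 207/360 years.
INR accumulates by 1 + 0.0679×207/360 = 1.0390425.
Growth of 1 USD over T: 1 + 0.0291×207/360 = 1.0167325.
CIP: F = S · (grow INR)/(grow USD) = 104.672 × 1.0390425/1.0167325 = 106.968801 INR per USD.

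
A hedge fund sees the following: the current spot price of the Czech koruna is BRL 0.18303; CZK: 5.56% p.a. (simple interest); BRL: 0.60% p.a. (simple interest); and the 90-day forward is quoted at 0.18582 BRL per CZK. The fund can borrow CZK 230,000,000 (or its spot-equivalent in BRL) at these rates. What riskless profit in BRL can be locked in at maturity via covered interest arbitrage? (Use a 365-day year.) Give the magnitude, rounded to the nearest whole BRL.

T = 90/365 years.
Route A — deposit CZK, sell forward: 230,000,000 × 1.013709589 × 0.18582 = BRL 43,324,528.64.
Route B — convert at spot, deposit BRL: 230,000,000 × 0.18303 × 1.0014794521 = BRL 42,159,180.35.
The quoted forward overvalues CZK, so borrow BRL, buy CZK at spot, deposit the CZK at 5.56%, and sell the proceeds forward at 0.18582.
The gap between the two covered legs is BRL 1,165,348.

BRL 1,165,348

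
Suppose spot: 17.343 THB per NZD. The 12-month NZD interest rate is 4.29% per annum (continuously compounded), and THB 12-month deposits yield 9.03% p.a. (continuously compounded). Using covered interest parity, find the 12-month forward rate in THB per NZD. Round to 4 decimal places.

T = 1 year.
THB growth factor: e^(0.0903×1) = 1.09450259.
Growth of 1 NZD over T: e^(0.0429×1) = 1.04383351.
Forward (THB per NZD) = 17.343 × 1.09450259 / 1.04383351 = 18.184853.

18.1849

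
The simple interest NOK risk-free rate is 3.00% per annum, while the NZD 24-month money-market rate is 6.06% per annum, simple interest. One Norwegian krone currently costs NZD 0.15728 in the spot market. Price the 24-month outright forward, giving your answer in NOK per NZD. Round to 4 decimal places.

T = 2 years.
NZD growth factor: 1 + 0.0606×2 = 1.121200.
NOK accumulates by 1 + 0.0300×2 = 1.060000.
So F = 0.15728 × 1.121200 / 1.060000 = 0.1663607 (NZD/NOK).
Quoted the other way: 1/0.1663607 = 6.0110 NOK per NZD.

6.0110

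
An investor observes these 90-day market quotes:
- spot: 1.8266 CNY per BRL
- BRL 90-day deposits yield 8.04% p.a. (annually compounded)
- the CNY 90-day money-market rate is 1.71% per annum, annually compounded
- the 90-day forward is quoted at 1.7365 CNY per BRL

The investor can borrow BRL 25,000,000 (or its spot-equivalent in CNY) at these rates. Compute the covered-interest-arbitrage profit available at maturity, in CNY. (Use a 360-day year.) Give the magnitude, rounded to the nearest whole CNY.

T = 90/360 years.
Keep in BRL, deliver into the forward: 25,000,000·1.0195209251·1.7365 = CNY 44,259,952.16.
Swap to CNY now, deposit: 25,000,000·1.8266·1.0042478568 = CNY 45,858,978.38.
The quoted forward undervalues BRL, so borrow BRL, convert to CNY at spot, deposit the CNY at 1.71%, and buy BRL forward at 1.7365 to cover the loan.
Profit = 45,858,978.38 − 44,259,952.16 = CNY 1,599,026.

CNY 1,599,026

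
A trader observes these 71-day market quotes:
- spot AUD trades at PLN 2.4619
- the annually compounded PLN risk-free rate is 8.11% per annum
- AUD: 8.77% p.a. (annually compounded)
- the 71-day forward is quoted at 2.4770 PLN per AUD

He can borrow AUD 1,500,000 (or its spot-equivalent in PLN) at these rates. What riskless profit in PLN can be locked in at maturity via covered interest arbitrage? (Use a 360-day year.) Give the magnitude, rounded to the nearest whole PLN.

T = 71/360 years.
Route A — deposit AUD, sell forward: 1,500,000 × 1.016717764 × 2.4770 = PLN 3,777,614.85.
Route B — convert at spot, deposit PLN: 1,500,000 × 2.4619 × 1.015498068 = PLN 3,750,082.04.
The quoted forward overvalues AUD, so borrow PLN, buy AUD at spot, deposit the AUD at 8.77%, and sell the proceeds forward at 2.4770.
Profit = 3,777,614.85 − 3,750,082.04 = PLN 27,533.

PLN 27,533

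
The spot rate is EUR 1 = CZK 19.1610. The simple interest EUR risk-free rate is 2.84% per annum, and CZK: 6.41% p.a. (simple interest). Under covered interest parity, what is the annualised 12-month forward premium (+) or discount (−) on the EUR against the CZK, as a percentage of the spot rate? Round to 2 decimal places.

+3.47%

T = 1 year.
F = S · g_CZK/g_EUR = 19.161 × 1.064100/1.028400 = 19.8261572.
(F − S)/S ÷ T = (19.8261572 − 19.161)/19.161/1 = 0.034714 → 3.47%.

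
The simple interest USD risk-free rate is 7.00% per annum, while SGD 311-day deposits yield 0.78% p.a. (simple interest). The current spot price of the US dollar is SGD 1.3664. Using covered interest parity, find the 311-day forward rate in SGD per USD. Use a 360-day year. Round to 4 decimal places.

T = 311/360 years.
SGD accumulates by 1 + 0.0078×311/360 = 1.0067383.
Growth of 1 USD over T: 1 + 0.0700×311/360 = 1.0604722.
So F = 1.3664 × 1.0067383 / 1.0604722 = 1.297165 (SGD/USD).

1.2972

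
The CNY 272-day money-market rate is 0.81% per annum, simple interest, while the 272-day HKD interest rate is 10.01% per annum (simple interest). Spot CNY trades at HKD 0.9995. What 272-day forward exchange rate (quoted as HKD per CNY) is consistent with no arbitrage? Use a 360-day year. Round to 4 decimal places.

T = 272/360 years.
HKD growth factor: 1 + 0.1001×272/360 = 1.0756311.
CNY growth factor: 1 + 0.0081×272/360 = 1.006120.
CIP: F = S · (grow HKD)/(grow CNY) = 0.9995 × 1.0756311/1.006120 = 1.068554 HKD per CNY.

1.0686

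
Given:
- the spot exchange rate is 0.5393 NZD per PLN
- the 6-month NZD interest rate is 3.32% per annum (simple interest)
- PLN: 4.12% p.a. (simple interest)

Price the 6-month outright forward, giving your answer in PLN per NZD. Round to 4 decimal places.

T = 6/12 years.
Growth of 1 NZD over T: 1 + 0.0332×6/12 = 1.016600.
PLN accumulates by 1 + 0.0412×6/12 = 1.020600.
Forward (NZD per PLN) = 0.5393 × 1.016600 / 1.020600 = 0.5371863.
Invert for PLN per NZD: 1 / 0.5371863 = 1.8616.

1.8616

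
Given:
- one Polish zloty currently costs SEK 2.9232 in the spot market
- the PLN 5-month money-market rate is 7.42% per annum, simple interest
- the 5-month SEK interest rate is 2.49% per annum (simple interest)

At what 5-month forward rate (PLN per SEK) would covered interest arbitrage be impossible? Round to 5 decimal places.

0.34905

T = 5/12 years.
SEK growth factor: 1 + 0.0249×5/12 = 1.010375.
PLN accumulates by 1 + 0.0742×5/12 = 1.0309167.
Forward (SEK per PLN) = 2.9232 × 1.010375 / 1.0309167 = 2.864953.
Invert for PLN per SEK: 1 / 2.864953 = 0.34905.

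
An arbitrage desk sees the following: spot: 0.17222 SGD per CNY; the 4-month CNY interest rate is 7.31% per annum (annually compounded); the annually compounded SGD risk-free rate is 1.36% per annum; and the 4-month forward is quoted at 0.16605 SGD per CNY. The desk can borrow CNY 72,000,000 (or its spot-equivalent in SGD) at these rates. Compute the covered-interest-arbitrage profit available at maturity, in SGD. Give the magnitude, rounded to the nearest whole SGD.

SGD 215,705

T = 4/12 years.
Keep in CNY, deliver into the forward: 72,000,000·1.023795929·0.16605 = SGD 12,240,094.61.
Swap to SGD now, deposit: 72,000,000·0.17222·1.0045129361 = SGD 12,455,799.69.
The quoted forward undervalues CNY, so borrow CNY, convert to SGD at spot, deposit the SGD at 1.36%, and buy CNY forward at 0.16605 to cover the loan.
Profit = 12,455,799.69 − 12,240,094.61 = SGD 215,705.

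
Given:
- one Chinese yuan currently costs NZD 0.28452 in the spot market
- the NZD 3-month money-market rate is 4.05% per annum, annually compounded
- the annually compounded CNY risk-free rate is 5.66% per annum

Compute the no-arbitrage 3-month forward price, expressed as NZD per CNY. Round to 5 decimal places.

0.28343

T = 3/12 years.
NZD growth factor: (1 + 0.0405)^(3/12) = 1.0099748.
CNY growth factor: (1 + 0.0566)^(3/12) = 1.0138592.
So F = 0.28452 × 1.0099748 / 1.0138592 = 0.2834299 (NZD/CNY).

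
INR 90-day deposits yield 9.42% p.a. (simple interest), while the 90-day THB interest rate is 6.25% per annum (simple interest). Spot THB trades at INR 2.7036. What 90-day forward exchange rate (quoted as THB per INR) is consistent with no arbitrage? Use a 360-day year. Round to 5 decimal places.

0.36701

T = 90/360 years.
INR growth factor: 1 + 0.0942×90/360 = 1.023550.
THB accumulates by 1 + 0.0625×90/360 = 1.015625.
Forward (INR per THB) = 2.7036 × 1.023550 / 1.015625 = 2.724696.
Invert for THB per INR: 1 / 2.724696 = 0.36701.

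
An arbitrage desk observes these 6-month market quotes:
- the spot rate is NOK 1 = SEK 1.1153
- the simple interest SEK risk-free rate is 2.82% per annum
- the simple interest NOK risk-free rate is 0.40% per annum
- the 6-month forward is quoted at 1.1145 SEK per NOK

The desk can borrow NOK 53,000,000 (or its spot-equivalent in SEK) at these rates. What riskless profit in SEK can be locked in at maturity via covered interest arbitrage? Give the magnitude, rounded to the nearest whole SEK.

SEK 757,727

T = 6/12 years.
Keep in NOK, deliver into the forward: 53,000,000·1.002000·1.1145 = SEK 59,186,637.00.
Swap to SEK now, deposit: 53,000,000·1.1153·1.014100 = SEK 59,944,363.69.
The quoted forward undervalues NOK, so borrow NOK, convert to SEK at spot, deposit the SEK at 2.82%, and buy NOK forward at 1.1145 to cover the loan.
The gap between the two covered legs is SEK 757,727.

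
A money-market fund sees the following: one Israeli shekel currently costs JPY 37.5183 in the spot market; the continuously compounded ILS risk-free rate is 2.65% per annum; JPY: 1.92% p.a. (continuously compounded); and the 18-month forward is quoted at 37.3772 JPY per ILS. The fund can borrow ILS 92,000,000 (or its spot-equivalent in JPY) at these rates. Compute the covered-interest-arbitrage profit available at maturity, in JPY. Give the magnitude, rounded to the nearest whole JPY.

JPY 25,606,448

T = 18/12 years.
Route A — deposit ILS, sell forward: 92,000,000 × 1.040550604021 × 37.3772 = JPY 3,578,143,859.37.
Route B — convert at spot, deposit JPY: 92,000,000 × 37.5183 × 1.029218730143 = JPY 3,552,537,411.65.
The quoted forward overvalues ILS, so borrow JPY, buy ILS at spot, deposit the ILS at 2.65%, and sell the proceeds forward at 37.3772.
Arbitrage profit = |3,578,143,859.37 − 3,552,537,411.65| = JPY 25,606,448.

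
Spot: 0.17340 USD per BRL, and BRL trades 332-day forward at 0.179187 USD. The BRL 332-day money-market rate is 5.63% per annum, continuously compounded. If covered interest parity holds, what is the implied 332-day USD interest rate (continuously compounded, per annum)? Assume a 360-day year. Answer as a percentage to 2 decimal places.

T = 332/360 years.
By CIP, F/S equals the USD-to-BRL growth ratio: 0.179187/0.1734 = 1.0333737.
The BRL side grows by e^(0.0563×332/360) = 1.0532926.
So the USD growth factor = 1.0884449.
Take logs: ln 1.0884449 / (332/360) = 0.091898, so 9.19%.

9.19%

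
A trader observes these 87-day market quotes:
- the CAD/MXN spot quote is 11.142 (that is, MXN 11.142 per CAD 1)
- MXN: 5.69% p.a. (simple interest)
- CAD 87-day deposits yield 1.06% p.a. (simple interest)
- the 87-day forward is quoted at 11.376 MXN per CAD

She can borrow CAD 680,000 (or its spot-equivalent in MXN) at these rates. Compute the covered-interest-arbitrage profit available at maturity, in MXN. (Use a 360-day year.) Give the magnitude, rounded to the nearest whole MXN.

MXN 74,752

T = 87/360 years.
Route A — deposit CAD, sell forward: 680,000 × 1.002561667 × 11.376 = MXN 7,755,496.24.
Route B — convert at spot, deposit MXN: 680,000 × 11.142 × 1.013750833 = MXN 7,680,744.01.
The quoted forward overvalues CAD, so borrow MXN, buy CAD at spot, deposit the CAD at 1.06%, and sell the proceeds forward at 11.376.
Profit = 7,755,496.24 − 7,680,744.01 = MXN 74,752.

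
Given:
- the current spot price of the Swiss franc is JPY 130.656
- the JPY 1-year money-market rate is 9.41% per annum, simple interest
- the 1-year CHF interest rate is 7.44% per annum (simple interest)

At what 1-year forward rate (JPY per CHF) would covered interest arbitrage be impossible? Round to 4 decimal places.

133.0517

T = 1 year.
JPY growth factor: 1 + 0.0941×1 = 1.094100.
Growth of 1 CHF over T: 1 + 0.0744×1 = 1.074400.
Forward (JPY per CHF) = 130.656 × 1.094100 / 1.074400 = 133.051684.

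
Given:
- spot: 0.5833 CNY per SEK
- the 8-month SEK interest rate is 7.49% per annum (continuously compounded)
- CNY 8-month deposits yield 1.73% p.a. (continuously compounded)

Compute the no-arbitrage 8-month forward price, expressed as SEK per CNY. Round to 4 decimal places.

1.7815

T = 8/12 years.
CNY accumulates by e^(0.0173×8/12) = 1.0116001.
Growth of 1 SEK over T: e^(0.0749×8/12) = 1.051201.
Forward (CNY per SEK) = 0.5833 × 1.0116001 / 1.051201 = 0.5613259.
Invert for SEK per CNY: 1 / 0.5613259 = 1.7815.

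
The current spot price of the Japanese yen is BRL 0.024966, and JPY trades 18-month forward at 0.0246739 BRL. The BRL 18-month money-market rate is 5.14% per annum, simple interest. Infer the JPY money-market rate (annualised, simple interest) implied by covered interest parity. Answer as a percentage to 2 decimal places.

5.99%

T = 18/12 years.
By CIP, F/S equals the BRL-to-JPY growth ratio: 0.0246739/0.024966 = 0.9883001.
The BRL side grows by 1 + 0.0514×18/12 = 1.077100.
That pins the JPY growth at 1.0898511.
r = (1.0898511 − 1)/(18/12) = 0.059901 → 5.99%.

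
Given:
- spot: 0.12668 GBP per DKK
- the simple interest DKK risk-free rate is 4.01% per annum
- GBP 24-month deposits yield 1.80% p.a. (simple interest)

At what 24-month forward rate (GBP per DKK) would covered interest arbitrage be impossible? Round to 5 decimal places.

0.12150

T = 2 years.
Growth of 1 GBP over T: 1 + 0.0180×2 = 1.036000.
Growth of 1 DKK over T: 1 + 0.0401×2 = 1.080200.
CIP: F = S · (grow GBP)/(grow DKK) = 0.12668 × 1.036000/1.080200 = 0.1214965 GBP per DKK.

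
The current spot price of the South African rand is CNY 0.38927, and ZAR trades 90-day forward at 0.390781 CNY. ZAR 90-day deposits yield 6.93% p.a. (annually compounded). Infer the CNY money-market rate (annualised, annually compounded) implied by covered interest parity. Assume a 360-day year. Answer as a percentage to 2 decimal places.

8.60%

T = 90/360 years.
CIP gives F = S · g_CNY/g_ZAR, so g_CNY/g_ZAR = 0.390781/0.38927 = 1.0038816.
ZAR growth factor: (1 + 0.0693)^(90/360) = 1.0168921.
Hence g_CNY = 1.0208393.
Annualise: 1.0208393^(360/90) − 1 = 0.085999 = 8.60%.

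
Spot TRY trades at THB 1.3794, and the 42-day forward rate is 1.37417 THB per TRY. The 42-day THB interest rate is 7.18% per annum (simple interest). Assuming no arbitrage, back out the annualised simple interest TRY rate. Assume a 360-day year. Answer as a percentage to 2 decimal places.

10.47%

T = 42/360 years.
CIP gives F = S · g_THB/g_TRY, so g_THB/g_TRY = 1.37417/1.3794 = 0.9962085.
The THB side grows by 1 + 0.0718×42/360 = 1.0083767.
So the TRY growth factor = 1.0122145.
r = (1.0122145 − 1)/(42/360) = 0.104696 → 10.47%.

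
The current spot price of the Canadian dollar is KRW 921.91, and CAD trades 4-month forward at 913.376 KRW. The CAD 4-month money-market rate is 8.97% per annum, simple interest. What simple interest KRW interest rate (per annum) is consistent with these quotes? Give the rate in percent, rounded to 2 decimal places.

T = 4/12 years.
By CIP, F/S equals the KRW-to-CAD growth ratio: 913.376/921.91 = 0.9907431.
The CAD side grows by 1 + 0.0897×4/12 = 1.029900.
So the KRW growth factor = 1.0203663.
(1.0203663 − 1)/T = 0.061099, i.e. 6.11%.

6.11%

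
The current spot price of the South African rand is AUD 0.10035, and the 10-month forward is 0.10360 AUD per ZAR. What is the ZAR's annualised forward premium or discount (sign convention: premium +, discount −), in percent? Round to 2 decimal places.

+3.89%

T = 10/12 years.
ZAR trades forward at +3.23866% vs spot over the period.
Per annum: 0.0323866 / (10/12) = 0.038864 = 3.89%.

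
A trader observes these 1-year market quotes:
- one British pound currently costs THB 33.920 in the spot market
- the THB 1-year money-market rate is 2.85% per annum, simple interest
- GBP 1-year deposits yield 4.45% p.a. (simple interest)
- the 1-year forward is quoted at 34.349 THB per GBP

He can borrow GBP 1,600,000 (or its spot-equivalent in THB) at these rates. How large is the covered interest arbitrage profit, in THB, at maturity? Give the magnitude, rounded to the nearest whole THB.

THB 1,585,297

T = 1 year.
Invest the GBP and cover forward: 1,600,000 × 1.044500 × 34.349 = THB 57,404,048.80.
Convert at spot and invest in THB: 1,600,000 × 33.920 × 1.028500 = THB 55,818,752.00.
The quoted forward overvalues GBP, so borrow THB, buy GBP at spot, deposit the GBP at 4.45%, and sell the proceeds forward at 34.349.
Arbitrage profit = |57,404,048.80 − 55,818,752.00| = THB 1,585,297.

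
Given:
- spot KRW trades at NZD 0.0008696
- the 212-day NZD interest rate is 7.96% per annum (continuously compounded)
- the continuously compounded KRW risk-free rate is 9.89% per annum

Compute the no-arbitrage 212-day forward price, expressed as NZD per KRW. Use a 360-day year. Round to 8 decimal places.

T = 212/360 years.
NZD accumulates by e^(0.0796×212/360) = 1.0479916.
KRW growth factor: e^(0.0989×212/360) = 1.0599705.
So F = 0.0008696 × 1.0479916 / 1.0599705 = 0.0008597725 (NZD/KRW).

0.00085977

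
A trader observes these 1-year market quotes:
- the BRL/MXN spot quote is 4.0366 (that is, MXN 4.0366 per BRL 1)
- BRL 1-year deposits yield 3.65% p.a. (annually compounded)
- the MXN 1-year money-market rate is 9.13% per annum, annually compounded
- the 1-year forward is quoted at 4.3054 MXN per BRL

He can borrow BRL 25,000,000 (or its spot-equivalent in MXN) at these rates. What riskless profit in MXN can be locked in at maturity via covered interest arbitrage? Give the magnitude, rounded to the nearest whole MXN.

MXN 1,435,138

T = 1 year.
Route A — deposit BRL, sell forward: 25,000,000 × 1.036500 × 4.3054 = MXN 111,563,677.50.
Route B — convert at spot, deposit MXN: 25,000,000 × 4.0366 × 1.091300 = MXN 110,128,539.50.
The quoted forward overvalues BRL, so borrow MXN, buy BRL at spot, deposit the BRL at 3.65%, and sell the proceeds forward at 4.3054.
Profit = 111,563,677.50 − 110,128,539.50 = MXN 1,435,138.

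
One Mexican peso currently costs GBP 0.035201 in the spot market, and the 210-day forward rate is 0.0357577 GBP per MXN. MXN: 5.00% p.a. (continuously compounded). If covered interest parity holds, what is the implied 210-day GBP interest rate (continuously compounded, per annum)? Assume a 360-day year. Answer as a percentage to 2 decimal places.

T = 210/360 years.
F/S = 0.0357577/0.035201 = 1.0158149 = (growth of GBP) / (growth of MXN).
The MXN side grows by e^(0.0500×210/360) = 1.0295962.
So the GBP growth factor = 1.0458792.
Take logs: ln 1.0458792 / (210/360) = 0.076899, so 7.69%.

7.69%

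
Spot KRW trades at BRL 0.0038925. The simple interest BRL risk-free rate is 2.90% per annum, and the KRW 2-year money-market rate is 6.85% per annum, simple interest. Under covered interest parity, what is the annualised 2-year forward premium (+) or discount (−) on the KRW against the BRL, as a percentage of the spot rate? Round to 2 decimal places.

-3.47%

T = 2 years.
CIP forward (BRL per KRW) = 0.0038925 × 1.058000/1.137000 = 0.0036220449.
Annualised premium = (F − S)/S × (1/T) = (0.0036220449 − 0.0038925)/0.0038925 ÷ 2 = -3.47%.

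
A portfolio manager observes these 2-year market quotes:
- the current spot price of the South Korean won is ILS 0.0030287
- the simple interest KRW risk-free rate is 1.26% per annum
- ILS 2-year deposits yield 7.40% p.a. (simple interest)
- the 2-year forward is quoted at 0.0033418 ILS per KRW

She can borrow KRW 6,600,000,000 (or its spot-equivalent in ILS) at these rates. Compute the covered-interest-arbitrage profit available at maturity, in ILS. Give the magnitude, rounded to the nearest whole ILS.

ILS 336,166

T = 2 years.
Keep in KRW, deliver into the forward: 6,600,000,000·1.025200·0.0033418 = ILS 22,611,688.18.
Swap to ILS now, deposit: 6,600,000,000·0.0030287·1.148000 = ILS 22,947,854.16.
The quoted forward undervalues KRW, so borrow KRW, convert to ILS at spot, deposit the ILS at 7.40%, and buy KRW forward at 0.0033418 to cover the loan.
Profit = 22,947,854.16 − 22,611,688.18 = ILS 336,166.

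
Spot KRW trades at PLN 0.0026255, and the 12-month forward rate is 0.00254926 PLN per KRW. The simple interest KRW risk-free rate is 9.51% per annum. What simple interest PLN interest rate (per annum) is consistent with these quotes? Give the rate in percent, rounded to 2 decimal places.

T = 1 year.
By CIP, F/S equals the PLN-to-KRW growth ratio: 0.00254926/0.0026255 = 0.9709617.
KRW growth factor: 1 + 0.0951×1 = 1.095100.
So the PLN growth factor = 1.0633002.
r = (1.0633002 − 1)/1 = 0.063300 → 6.33%.

6.33%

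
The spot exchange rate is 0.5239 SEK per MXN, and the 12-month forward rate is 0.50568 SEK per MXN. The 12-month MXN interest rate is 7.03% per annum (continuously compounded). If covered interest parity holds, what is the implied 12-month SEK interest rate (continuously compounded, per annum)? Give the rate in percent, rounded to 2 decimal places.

T = 1 year.
By CIP, F/S equals the SEK-to-MXN growth ratio: 0.50568/0.5239 = 0.9652224.
MXN growth factor: e^(0.0703×1) = 1.072830.
That pins the SEK growth at 1.0355195.
Take logs: ln 1.0355195 / 1 = 0.034903, so 3.49%.

3.49%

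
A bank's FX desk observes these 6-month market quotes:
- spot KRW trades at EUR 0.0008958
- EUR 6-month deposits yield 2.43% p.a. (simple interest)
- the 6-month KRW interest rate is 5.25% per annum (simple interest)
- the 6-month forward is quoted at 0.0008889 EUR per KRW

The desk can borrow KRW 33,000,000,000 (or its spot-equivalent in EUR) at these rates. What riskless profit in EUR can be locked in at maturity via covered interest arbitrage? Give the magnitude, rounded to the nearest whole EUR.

T = 6/12 years.
Keep in KRW, deliver into the forward: 33,000,000,000·1.026250·0.0008889 = EUR 30,103,709.63.
Swap to EUR now, deposit: 33,000,000,000·0.0008958·1.012150 = EUR 29,920,571.01.
The quoted forward overvalues KRW, so borrow EUR, buy KRW at spot, deposit the KRW at 5.25%, and sell the proceeds forward at 0.0008889.
Arbitrage profit = |30,103,709.63 − 29,920,571.01| = EUR 183,139.

EUR 183,139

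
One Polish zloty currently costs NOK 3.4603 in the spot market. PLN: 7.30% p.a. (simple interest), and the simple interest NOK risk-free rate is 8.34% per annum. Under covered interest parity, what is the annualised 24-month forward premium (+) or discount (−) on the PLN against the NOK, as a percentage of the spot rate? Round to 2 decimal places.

+0.91%

T = 2 years.
CIP forward (NOK per PLN) = 3.4603 × 1.166800/1.146000 = 3.5231047.
Annualised premium = (F − S)/S × (1/T) = (3.5231047 − 3.4603)/3.4603 ÷ 2 = 0.91%.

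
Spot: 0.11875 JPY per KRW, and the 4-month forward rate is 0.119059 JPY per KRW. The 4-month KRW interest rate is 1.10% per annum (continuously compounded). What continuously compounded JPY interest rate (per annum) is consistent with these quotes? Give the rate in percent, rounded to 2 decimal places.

1.88%

T = 4/12 years.
F/S = 0.119059/0.11875 = 1.0026021 = (growth of JPY) / (growth of KRW).
The KRW side grows by e^(0.0110×4/12) = 1.0036734.
Hence g_JPY = 1.0062851.
r = ln(1.0062851)/(4/12) = 0.018796 → 1.88%.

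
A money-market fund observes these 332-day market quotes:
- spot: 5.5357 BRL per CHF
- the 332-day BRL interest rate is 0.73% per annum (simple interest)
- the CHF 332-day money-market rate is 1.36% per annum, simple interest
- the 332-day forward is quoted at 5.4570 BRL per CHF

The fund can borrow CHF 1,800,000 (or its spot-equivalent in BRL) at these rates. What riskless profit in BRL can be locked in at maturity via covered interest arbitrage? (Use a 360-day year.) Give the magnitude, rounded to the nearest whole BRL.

T = 332/360 years.
Invest the CHF and cover forward: 1,800,000 × 1.012542222 × 5.4570 = BRL 9,945,797.23.
Convert at spot and invest in BRL: 1,800,000 × 5.5357 × 1.006732222 = BRL 10,031,341.61.
The quoted forward undervalues CHF, so borrow CHF, convert to BRL at spot, deposit the BRL at 0.73%, and buy CHF forward at 5.4570 to cover the loan.
The gap between the two covered legs is BRL 85,544.

BRL 85,544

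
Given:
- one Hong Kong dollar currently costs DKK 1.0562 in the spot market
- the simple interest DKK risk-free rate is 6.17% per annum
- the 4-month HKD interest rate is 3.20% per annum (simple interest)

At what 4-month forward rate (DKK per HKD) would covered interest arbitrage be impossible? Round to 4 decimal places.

T = 4/12 years.
Growth of 1 DKK over T: 1 + 0.0617×4/12 = 1.0205667.
HKD growth factor: 1 + 0.0320×4/12 = 1.0106667.
Forward (DKK per HKD) = 1.0562 × 1.0205667 / 1.0106667 = 1.066546.

1.0665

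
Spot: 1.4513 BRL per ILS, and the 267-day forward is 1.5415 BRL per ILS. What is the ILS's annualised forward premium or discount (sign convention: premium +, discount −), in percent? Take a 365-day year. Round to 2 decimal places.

+8.50%

T = 267/365 years.
ILS trades forward at +6.21512% vs spot over the period.
Annualise by dividing by T: 0.0621512 / (267/365) = 0.084963 → 8.50%.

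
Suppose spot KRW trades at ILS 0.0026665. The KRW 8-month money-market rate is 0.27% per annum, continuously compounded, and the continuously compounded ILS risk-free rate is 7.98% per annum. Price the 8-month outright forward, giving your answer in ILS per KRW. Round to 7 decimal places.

0.0028071

T = 8/12 years.
ILS growth factor: e^(0.0798×8/12) = 1.0546406.
Growth of 1 KRW over T: e^(0.0027×8/12) = 1.0018016.
CIP: F = S · (grow ILS)/(grow KRW) = 0.0026665 × 1.0546406/1.0018016 = 0.002807142 ILS per KRW.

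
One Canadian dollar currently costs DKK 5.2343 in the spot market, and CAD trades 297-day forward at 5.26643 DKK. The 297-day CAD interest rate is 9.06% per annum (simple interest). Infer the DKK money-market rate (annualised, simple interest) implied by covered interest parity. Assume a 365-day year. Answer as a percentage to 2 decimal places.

T = 297/365 years.
F/S = 5.26643/5.2343 = 1.0061384 = (growth of DKK) / (growth of CAD).
CAD growth factor: 1 + 0.0906×297/365 = 1.0737211.
That pins the DKK growth at 1.080312.
(1.080312 − 1)/T = 0.098700, i.e. 9.87%.

9.87%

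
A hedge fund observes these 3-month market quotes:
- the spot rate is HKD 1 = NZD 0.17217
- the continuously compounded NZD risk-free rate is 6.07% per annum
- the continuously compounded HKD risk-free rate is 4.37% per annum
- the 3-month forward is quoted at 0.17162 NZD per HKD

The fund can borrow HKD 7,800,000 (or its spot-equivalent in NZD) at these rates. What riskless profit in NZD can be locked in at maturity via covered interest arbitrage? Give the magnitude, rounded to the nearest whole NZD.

T = 3/12 years.
Keep in HKD, deliver into the forward: 7,800,000·1.010984896·0.17162 = NZD 1,353,340.78.
Swap to NZD now, deposit: 7,800,000·0.17217·1.015290725 = NZD 1,363,460.31.
The quoted forward undervalues HKD, so borrow HKD, convert to NZD at spot, deposit the NZD at 6.07%, and buy HKD forward at 0.17162 to cover the loan.
Profit = 1,363,460.31 − 1,353,340.78 = NZD 10,120.

NZD 10,120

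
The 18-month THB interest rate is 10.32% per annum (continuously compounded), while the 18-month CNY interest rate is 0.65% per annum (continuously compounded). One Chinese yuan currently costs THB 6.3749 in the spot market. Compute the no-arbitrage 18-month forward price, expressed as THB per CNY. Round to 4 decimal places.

7.3700

T = 18/12 years.
THB growth factor: e^(0.1032×18/12) = 1.1674245.
CNY growth factor: e^(0.0065×18/12) = 1.0097977.
CIP: F = S · (grow THB)/(grow CNY) = 6.3749 × 1.1674245/1.0097977 = 7.370005 THB per CNY.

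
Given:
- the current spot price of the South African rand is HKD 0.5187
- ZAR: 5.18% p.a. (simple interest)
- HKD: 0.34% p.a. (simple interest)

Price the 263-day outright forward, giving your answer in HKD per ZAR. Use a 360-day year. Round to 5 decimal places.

0.50103

T = 263/360 years.
HKD accumulates by 1 + 0.0034×263/360 = 1.0024839.
Growth of 1 ZAR over T: 1 + 0.0518×263/360 = 1.0378428.
Forward (HKD per ZAR) = 0.5187 × 1.0024839 / 1.0378428 = 0.5010281.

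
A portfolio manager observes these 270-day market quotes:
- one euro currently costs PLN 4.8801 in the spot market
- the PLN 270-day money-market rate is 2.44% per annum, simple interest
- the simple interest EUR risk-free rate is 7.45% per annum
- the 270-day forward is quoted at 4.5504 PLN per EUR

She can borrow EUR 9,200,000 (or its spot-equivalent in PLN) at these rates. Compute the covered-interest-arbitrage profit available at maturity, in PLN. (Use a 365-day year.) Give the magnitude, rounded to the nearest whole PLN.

PLN 1,536,508

T = 270/365 years.
Invest the EUR and cover forward: 9,200,000 × 1.055109589 × 4.5504 = PLN 44,170,770.20.
Convert at spot and invest in PLN: 9,200,000 × 4.8801 × 1.0180493151 = PLN 45,707,278.66.
The quoted forward undervalues EUR, so borrow EUR, convert to PLN at spot, deposit the PLN at 2.44%, and buy EUR forward at 4.5504 to cover the loan.
The gap between the two covered legs is PLN 1,536,508.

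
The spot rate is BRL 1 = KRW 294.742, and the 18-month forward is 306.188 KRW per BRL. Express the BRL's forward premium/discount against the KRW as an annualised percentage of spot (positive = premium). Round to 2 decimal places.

+2.59%

T = 18/12 years.
BRL trades forward at +3.88340% vs spot over the period.
Per annum: 0.0388340 / (18/12) = 0.025889 = 2.59%.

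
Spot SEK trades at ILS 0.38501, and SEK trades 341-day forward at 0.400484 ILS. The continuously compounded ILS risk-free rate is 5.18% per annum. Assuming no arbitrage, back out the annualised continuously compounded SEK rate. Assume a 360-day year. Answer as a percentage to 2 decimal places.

T = 341/360 years.
F/S = 0.400484/0.38501 = 1.0401912 = (growth of ILS) / (growth of SEK).
ILS growth factor: e^(0.0518×341/360) = 1.0502898.
So the SEK growth factor = 1.0097084.
Take logs: ln 1.0097084 / (341/360) = 0.010200, so 1.02%.

1.02%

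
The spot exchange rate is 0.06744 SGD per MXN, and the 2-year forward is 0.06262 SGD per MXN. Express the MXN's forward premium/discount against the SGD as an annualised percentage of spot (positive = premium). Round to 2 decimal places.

-3.57%

T = 2 years.
MXN trades forward at -7.14709% vs spot over the period.
Per annum: -0.0714709 / 2 = -0.035735 = -3.57%.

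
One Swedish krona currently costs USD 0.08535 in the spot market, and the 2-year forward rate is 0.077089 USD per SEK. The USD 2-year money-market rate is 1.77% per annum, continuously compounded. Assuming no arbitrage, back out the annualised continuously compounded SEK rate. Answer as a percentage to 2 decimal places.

6.86%

T = 2 years.
F/S = 0.077089/0.08535 = 0.9032103 = (growth of USD) / (growth of SEK).
USD growth factor: e^(0.0177×2) = 1.036034.
So the SEK growth factor = 1.1470573.
Take logs: ln 1.1470573 / 2 = 0.068600, so 6.86%.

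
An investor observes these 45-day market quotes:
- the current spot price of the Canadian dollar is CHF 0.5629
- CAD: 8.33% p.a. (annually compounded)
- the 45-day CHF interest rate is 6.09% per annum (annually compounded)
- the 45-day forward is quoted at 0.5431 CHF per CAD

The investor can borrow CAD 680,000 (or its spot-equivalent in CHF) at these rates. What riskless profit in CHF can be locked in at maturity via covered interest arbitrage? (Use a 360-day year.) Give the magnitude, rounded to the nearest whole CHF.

CHF 12,591

T = 45/360 years.
Route A — deposit CAD, sell forward: 680,000 × 1.01005167 × 0.5431 = CHF 373,020.16.
Route B — convert at spot, deposit CHF: 680,000 × 0.5629 × 1.00741707 = CHF 385,611.05.
The quoted forward undervalues CAD, so borrow CAD, convert to CHF at spot, deposit the CHF at 6.09%, and buy CAD forward at 0.5431 to cover the loan.
Profit = 385,611.05 − 373,020.16 = CHF 12,591.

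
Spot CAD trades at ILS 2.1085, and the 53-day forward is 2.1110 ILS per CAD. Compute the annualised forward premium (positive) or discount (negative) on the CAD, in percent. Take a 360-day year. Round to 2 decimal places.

T = 53/360 years.
CAD trades forward at +0.11857% vs spot over the period.
×(1/T) gives 0.81% p.a.

+0.81%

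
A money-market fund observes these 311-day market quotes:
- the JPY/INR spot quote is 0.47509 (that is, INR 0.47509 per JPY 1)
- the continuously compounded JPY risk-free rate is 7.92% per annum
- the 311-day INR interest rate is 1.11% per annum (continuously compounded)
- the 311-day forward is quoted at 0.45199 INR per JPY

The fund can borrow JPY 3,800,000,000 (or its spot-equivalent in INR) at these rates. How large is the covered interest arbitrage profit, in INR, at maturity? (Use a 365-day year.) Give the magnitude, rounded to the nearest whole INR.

T = 311/365 years.
Invest the JPY and cover forward: 3,800,000,000 × 1.069811794194 × 0.45199 = INR 1,837,468,084.86.
Convert at spot and invest in INR: 3,800,000,000 × 0.47509 × 1.009502674622 = INR 1,822,497,577.61.
The quoted forward overvalues JPY, so borrow INR, buy JPY at spot, deposit the JPY at 7.92%, and sell the proceeds forward at 0.45199.
Profit = 1,837,468,084.86 − 1,822,497,577.61 = INR 14,970,507.

INR 14,970,507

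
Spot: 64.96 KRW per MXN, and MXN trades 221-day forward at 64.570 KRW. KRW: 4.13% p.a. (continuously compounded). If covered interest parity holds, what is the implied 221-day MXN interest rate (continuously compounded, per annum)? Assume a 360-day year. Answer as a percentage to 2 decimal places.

5.11%

T = 221/360 years.
By CIP, F/S equals the KRW-to-MXN growth ratio: 64.57/64.96 = 0.9939963.
The KRW side grows by e^(0.0413×221/360) = 1.0256777.
That pins the MXN growth at 1.0318728.
r = ln(1.0318728)/(221/360) = 0.051109 → 5.11%.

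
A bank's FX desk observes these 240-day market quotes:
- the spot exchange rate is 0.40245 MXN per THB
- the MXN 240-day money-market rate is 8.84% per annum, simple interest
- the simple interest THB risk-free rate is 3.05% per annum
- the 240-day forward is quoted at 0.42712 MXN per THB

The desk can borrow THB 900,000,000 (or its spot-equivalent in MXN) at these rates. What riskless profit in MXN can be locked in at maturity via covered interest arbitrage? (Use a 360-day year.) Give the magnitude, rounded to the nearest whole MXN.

MXN 8,673,348

T = 240/360 years.
Route A — deposit THB, sell forward: 900,000,000 × 1.02033333333 × 0.42712 = MXN 392,224,296.00.
Route B — convert at spot, deposit MXN: 900,000,000 × 0.40245 × 1.05893333333 = MXN 383,550,948.00.
The quoted forward overvalues THB, so borrow MXN, buy THB at spot, deposit the THB at 3.05%, and sell the proceeds forward at 0.42712.
Arbitrage profit = |392,224,296.00 − 383,550,948.00| = MXN 8,673,348.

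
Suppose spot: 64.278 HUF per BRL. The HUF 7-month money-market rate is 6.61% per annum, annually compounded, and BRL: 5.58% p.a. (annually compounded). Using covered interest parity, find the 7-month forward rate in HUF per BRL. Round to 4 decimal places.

64.6431

T = 7/12 years.
HUF accumulates by (1 + 0.0661)^(7/12) = 1.03804329.
Growth of 1 BRL over T: (1 + 0.0558)^(7/12) = 1.03218125.
CIP: F = S · (grow HUF)/(grow BRL) = 64.278 × 1.03804329/1.03218125 = 64.643052 HUF per BRL.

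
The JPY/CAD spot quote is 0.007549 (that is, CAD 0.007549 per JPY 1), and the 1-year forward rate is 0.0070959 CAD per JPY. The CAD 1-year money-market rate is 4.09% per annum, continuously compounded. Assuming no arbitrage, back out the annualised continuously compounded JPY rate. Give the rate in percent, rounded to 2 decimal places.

10.28%

T = 1 year.
CIP gives F = S · g_CAD/g_JPY, so g_CAD/g_JPY = 0.0070959/0.007549 = 0.9399788.
CAD growth factor: e^(0.0409×1) = 1.0417479.
That pins the JPY growth at 1.1082674.
Take logs: ln 1.1082674 / 1 = 0.102798, so 10.28%.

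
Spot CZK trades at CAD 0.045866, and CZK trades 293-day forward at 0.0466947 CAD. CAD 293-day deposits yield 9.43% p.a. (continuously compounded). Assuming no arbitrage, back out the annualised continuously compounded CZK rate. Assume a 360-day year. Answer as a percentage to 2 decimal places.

7.23%

T = 293/360 years.
CIP gives F = S · g_CAD/g_CZK, so g_CAD/g_CZK = 0.0466947/0.045866 = 1.0180678.
The CAD side grows by e^(0.0943×293/360) = 1.0797718.
So the CZK growth factor = 1.0606089.
r = ln(1.0606089)/(293/360) = 0.072299 → 7.23%.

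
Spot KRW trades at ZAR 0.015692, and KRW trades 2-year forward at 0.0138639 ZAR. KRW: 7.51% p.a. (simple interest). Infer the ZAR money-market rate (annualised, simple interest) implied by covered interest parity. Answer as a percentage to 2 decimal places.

T = 2 years.
By CIP, F/S equals the ZAR-to-KRW growth ratio: 0.0138639/0.015692 = 0.8835011.
The KRW side grows by 1 + 0.0751×2 = 1.150200.
So the ZAR growth factor = 1.016203.
(1.016203 − 1)/T = 0.008101, i.e. 0.81%.

0.81%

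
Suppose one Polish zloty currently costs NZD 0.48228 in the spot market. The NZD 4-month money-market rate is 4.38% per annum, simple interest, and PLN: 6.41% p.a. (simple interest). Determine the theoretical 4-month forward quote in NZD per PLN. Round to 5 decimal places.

0.47908

T = 4/12 years.
NZD accumulates by 1 + 0.0438×4/12 = 1.014600.
Growth of 1 PLN over T: 1 + 0.0641×4/12 = 1.0213667.
Forward (NZD per PLN) = 0.48228 × 1.014600 / 1.0213667 = 0.4790848.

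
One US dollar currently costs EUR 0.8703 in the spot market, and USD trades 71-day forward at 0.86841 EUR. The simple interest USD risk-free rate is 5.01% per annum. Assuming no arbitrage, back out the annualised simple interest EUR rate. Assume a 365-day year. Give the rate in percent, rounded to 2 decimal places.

3.88%

T = 71/365 years.
By CIP, F/S equals the EUR-to-USD growth ratio: 0.86841/0.8703 = 0.9978283.
The USD side grows by 1 + 0.0501×71/365 = 1.0097455.
So the EUR growth factor = 1.0075526.
(1.0075526 − 1)/T = 0.038827, i.e. 3.88%.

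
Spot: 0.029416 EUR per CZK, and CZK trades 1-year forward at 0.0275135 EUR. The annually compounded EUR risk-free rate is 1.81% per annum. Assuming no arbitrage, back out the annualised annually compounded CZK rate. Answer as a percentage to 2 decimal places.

T = 1 year.
F/S = 0.0275135/0.029416 = 0.9353243 = (growth of EUR) / (growth of CZK).
EUR growth factor: (1 + 0.0181)^1 = 1.018100.
That pins the CZK growth at 1.0884995.
r = 1.0884995^(1/1) − 1 = 0.088499 → 8.85%.

8.85%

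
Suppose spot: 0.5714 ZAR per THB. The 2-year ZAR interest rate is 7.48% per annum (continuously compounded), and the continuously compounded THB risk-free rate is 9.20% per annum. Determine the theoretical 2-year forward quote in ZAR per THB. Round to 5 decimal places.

T = 2 years.
ZAR accumulates by e^(0.0748×2) = 1.1613696.
THB growth factor: e^(0.0920×2) = 1.2020158.
Forward (ZAR per THB) = 0.5714 × 1.1613696 / 1.2020158 = 0.5520781.

0.55208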